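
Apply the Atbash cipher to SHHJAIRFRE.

S(18) → H(7)
H(7) → S(18)
H(7) → S(18)
J(9) → Q(16)
A(0) → Z(25)
I(8) → R(17)
R(17) → I(8)
F(5) → U(20)
R(17) → I(8)
E(4) → V(21)

HSSQZRIUIV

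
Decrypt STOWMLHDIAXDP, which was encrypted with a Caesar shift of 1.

S(18): 18−1=17 → R
T(19): 19−1=18 → S
O(14): 14−1=13 → N
W(22): 22−1=21 → V
M(12): 12−1=11 → L
L(11): 11−1=10 → K
H(7): 7−1=6 → G
D(3): 3−1=2 → C
I(8): 8−1=7 → H
A(0): 0−1=-1≡25 → Z
X(23): 23−1=22 → W
D(3): 3−1=2 → C
P(15): 15−1=14 → O

RSNVLKGCHZWCO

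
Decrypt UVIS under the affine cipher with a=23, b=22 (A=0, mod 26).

SJWK

The inverse of 23 mod 26 is 17, since 23·17=391≡1. Apply D(y)=17·(y−22) mod 26:
U(20): 17·(20−22)=-34≡18 → S
V(21): 17·(21−22)=-17≡9 → J
I(8): 17·(8−22)=-238≡22 → W
S(18): 17·(18−22)=-68≡10 → K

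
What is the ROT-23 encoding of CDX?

C(2): 2+23=25 → Z
D(3): 3+23=26≡0 → A
X(23): 23+23=46≡20 → U

ZAU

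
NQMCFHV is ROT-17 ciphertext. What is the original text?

N(13): 13−17=-4≡22 → W
Q(16): 16−17=-1≡25 → Z
M(12): 12−17=-5≡21 → V
C(2): 2−17=-15≡11 → L
F(5): 5−17=-12≡14 → O
H(7): 7−17=-10≡16 → Q
V(21): 21−17=4 → E

WZVLOQE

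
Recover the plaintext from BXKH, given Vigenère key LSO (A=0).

Repeat the key across the ciphertext: LSOL
B(1)−L(11): -10≡16 → Q
X(23)−S(18): 5 → F
K(10)−O(14): -4≡22 → W
H(7)−L(11): -4≡22 → W

QFWW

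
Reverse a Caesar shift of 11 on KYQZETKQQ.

ZNFOTIZFF

K(10): 10−11=-1≡25 → Z
Y(24): 24−11=13 → N
Q(16): 16−11=5 → F
Z(25): 25−11=14 → O
E(4): 4−11=-7≡19 → T
T(19): 19−11=8 → I
K(10): 10−11=-1≡25 → Z
Q(16): 16−11=5 → F
Q(16): 16−11=5 → F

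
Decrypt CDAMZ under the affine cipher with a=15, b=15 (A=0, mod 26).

NUZFS

The inverse of 15 mod 26 is 7, since 15·7=105≡1. Apply D(y)=7·(y−15) mod 26:
C(2): 7·(2−15)=-91≡13 → N
D(3): 7·(3−15)=-84≡20 → U
A(0): 7·(0−15)=-105≡25 → Z
M(12): 7·(12−15)=-21≡5 → F
Z(25): 7·(25−15)=70≡18 → S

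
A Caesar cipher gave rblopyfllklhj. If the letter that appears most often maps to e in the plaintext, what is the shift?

The most frequent ciphertext letter is l (appears 4 times).
l is position 11; e is position 4.
Shift = 7.

7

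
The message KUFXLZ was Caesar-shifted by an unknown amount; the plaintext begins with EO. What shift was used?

From the crib: K(10)−E(4)=6, so the shift is 6.

6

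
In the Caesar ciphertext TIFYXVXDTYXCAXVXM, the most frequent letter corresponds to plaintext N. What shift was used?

10

The most frequent ciphertext letter is X (appears 5 times).
X is position 23; N is position 13.
Shift = 10.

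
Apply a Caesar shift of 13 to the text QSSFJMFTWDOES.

Q(16): 16+13=29≡3 → D
S(18): 18+13=31≡5 → F
S(18): 18+13=31≡5 → F
F(5): 5+13=18 → S
J(9): 9+13=22 → W
M(12): 12+13=25 → Z
F(5): 5+13=18 → S
T(19): 19+13=32≡6 → G
W(22): 22+13=35≡9 → J
D(3): 3+13=16 → Q
O(14): 14+13=27≡1 → B
E(4): 4+13=17 → R
S(18): 18+13=31≡5 → F

DFFSWZSGJQBRF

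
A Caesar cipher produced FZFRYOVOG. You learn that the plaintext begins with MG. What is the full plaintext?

From the crib: F(5)−M(12)=-7≡19, so the shift is 19.
Subtract 19 from each ciphertext letter:
F(5): 5−19=-14≡12 → M
Z(25): 25−19=6 → G
F(5): 5−19=-14≡12 → M
R(17): 17−19=-2≡24 → Y
Y(24): 24−19=5 → F
O(14): 14−19=-5≡21 → V
V(21): 21−19=2 → C
O(14): 14−19=-5≡21 → V
G(6): 6−19=-13≡13 → N

MGMYFVCVN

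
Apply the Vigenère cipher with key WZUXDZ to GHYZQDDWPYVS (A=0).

Repeat the key across the message: WZUXDZWZUXDZ
G(6)+W(22): 28≡2 → C
H(7)+Z(25): 32≡6 → G
Y(24)+U(20): 44≡18 → S
Z(25)+X(23): 48≡22 → W
Q(16)+D(3): 19 → T
D(3)+Z(25): 28≡2 → C
D(3)+W(22): 25 → Z
W(22)+Z(25): 47≡21 → V
P(15)+U(20): 35≡9 → J
Y(24)+X(23): 47≡21 → V
V(21)+D(3): 24 → Y
S(18)+Z(25): 43≡17 → R

CGSWTCZVJVYR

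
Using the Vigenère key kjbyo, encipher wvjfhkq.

gekdvuz

Repeat the key across the message: kjbyokj
w(22)+k(10): 32≡6 → g
v(21)+j(9): 30≡4 → e
j(9)+b(1): 10 → k
f(5)+y(24): 29≡3 → d
h(7)+o(14): 21 → v
k(10)+k(10): 20 → u
q(16)+j(9): 25 → z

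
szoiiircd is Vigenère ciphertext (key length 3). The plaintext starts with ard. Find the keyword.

sil

Subtract each crib letter from the matching ciphertext letter (mod 26):
s(18)−a(0)=18 → s
z(25)−r(17)=8 → i
o(14)−d(3)=11 → l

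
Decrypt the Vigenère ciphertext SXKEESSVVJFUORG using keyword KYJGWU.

Repeat the key across the ciphertext: KYJGWUKYJGWUKYJ
S(18)−K(10): 8 → I
X(23)−Y(24): -1≡25 → Z
K(10)−J(9): 1 → B
E(4)−G(6): -2≡24 → Y
E(4)−W(22): -18≡8 → I
S(18)−U(20): -2≡24 → Y
S(18)−K(10): 8 → I
V(21)−Y(24): -3≡23 → X
V(21)−J(9): 12 → M
J(9)−G(6): 3 → D
F(5)−W(22): -17≡9 → J
U(20)−U(20): 0 → A
O(14)−K(10): 4 → E
R(17)−Y(24): -7≡19 → T
G(6)−J(9): -3≡23 → X

IZBYIYIXMDJAETX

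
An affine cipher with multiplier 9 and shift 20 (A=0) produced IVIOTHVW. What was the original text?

The inverse of 9 mod 26 is 3, since 9·3=27≡1. Apply D(y)=3·(y−20) mod 26:
I(8): 3·(8−20)=-36≡16 → Q
V(21): 3·(21−20)=3 → D
I(8): 3·(8−20)=-36≡16 → Q
O(14): 3·(14−20)=-18≡8 → I
T(19): 3·(19−20)=-3≡23 → X
H(7): 3·(7−20)=-39≡13 → N
V(21): 3·(21−20)=3 → D
W(22): 3·(22−20)=6 → G

QDQIXNDG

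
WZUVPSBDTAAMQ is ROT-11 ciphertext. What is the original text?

W(22): 22−11=11 → L
Z(25): 25−11=14 → O
U(20): 20−11=9 → J
V(21): 21−11=10 → K
P(15): 15−11=4 → E
S(18): 18−11=7 → H
B(1): 1−11=-10≡16 → Q
D(3): 3−11=-8≡18 → S
T(19): 19−11=8 → I
A(0): 0−11=-11≡15 → P
A(0): 0−11=-11≡15 → P
M(12): 12−11=1 → B
Q(16): 16−11=5 → F

LOJKEHQSIPPBF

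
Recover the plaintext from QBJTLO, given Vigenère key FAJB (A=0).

LBASGO

Repeat the key across the ciphertext: FAJBFA
Q(16)−F(5): 11 → L
B(1)−A(0): 1 → B
J(9)−J(9): 0 → A
T(19)−B(1): 18 → S
L(11)−F(5): 6 → G
O(14)−A(0): 14 → O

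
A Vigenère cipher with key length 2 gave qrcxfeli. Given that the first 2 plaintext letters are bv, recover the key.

Subtract each crib letter from the matching ciphertext letter (mod 26):
q(16)−b(1)=15 → p
r(17)−v(21)=-4≡22 → w

pw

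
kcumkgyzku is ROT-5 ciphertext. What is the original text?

fxphfbtufp

k(10): 10−5=5 → f
c(2): 2−5=-3≡23 → x
u(20): 20−5=15 → p
m(12): 12−5=7 → h
k(10): 10−5=5 → f
g(6): 6−5=1 → b
y(24): 24−5=19 → t
z(25): 25−5=20 → u
k(10): 10−5=5 → f
u(20): 20−5=15 → p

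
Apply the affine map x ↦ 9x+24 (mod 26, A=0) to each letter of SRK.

S(18): 9·18+24=186≡4 → E
R(17): 9·17+24=177≡21 → V
K(10): 9·10+24=114≡10 → K

EVK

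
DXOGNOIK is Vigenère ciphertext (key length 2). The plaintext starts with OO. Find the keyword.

Subtract each crib letter from the matching ciphertext letter (mod 26):
D(3)−O(14)=-11≡15 → P
X(23)−O(14)=9 → J

PJ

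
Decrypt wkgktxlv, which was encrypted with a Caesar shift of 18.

esosbftd

w(22): 22−18=4 → e
k(10): 10−18=-8≡18 → s
g(6): 6−18=-12≡14 → o
k(10): 10−18=-8≡18 → s
t(19): 19−18=1 → b
x(23): 23−18=5 → f
l(11): 11−18=-7≡19 → t
v(21): 21−18=3 → d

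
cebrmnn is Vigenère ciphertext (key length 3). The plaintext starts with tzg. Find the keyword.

jfv

Subtract each crib letter from the matching ciphertext letter (mod 26):
c(2)−t(19)=-17≡9 → j
e(4)−z(25)=-21≡5 → f
b(1)−g(6)=-5≡21 → v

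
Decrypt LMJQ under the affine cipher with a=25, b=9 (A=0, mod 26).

YXAT

The inverse of 25 mod 26 is 25, since 25·25=625≡1. Apply D(y)=25·(y−9) mod 26:
L(11): 25·(11−9)=50≡24 → Y
M(12): 25·(12−9)=75≡23 → X
J(9): 25·(9−9)=0 → A
Q(16): 25·(16−9)=175≡19 → T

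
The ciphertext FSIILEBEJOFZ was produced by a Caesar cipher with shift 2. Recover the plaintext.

DQGGJCZCHMDX

F(5): 5−2=3 → D
S(18): 18−2=16 → Q
I(8): 8−2=6 → G
I(8): 8−2=6 → G
L(11): 11−2=9 → J
E(4): 4−2=2 → C
B(1): 1−2=-1≡25 → Z
E(4): 4−2=2 → C
J(9): 9−2=7 → H
O(14): 14−2=12 → M
F(5): 5−2=3 → D
Z(25): 25−2=23 → X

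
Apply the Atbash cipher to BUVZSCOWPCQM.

YFEAHXLDKXJN

B(1) → Y(24)
U(20) → F(5)
V(21) → E(4)
Z(25) → A(0)
S(18) → H(7)
C(2) → X(23)
O(14) → L(11)
W(22) → D(3)
P(15) → K(10)
C(2) → X(23)
Q(16) → J(9)
M(12) → N(13)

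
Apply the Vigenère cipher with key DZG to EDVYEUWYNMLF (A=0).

HCBBDAZXTPKL

Repeat the key across the message: DZGDZGDZGDZG
E(4)+D(3): 7 → H
D(3)+Z(25): 28≡2 → C
V(21)+G(6): 27≡1 → B
Y(24)+D(3): 27≡1 → B
E(4)+Z(25): 29≡3 → D
U(20)+G(6): 26≡0 → A
W(22)+D(3): 25 → Z
Y(24)+Z(25): 49≡23 → X
N(13)+G(6): 19 → T
M(12)+D(3): 15 → P
L(11)+Z(25): 36≡10 → K
F(5)+G(6): 11 → L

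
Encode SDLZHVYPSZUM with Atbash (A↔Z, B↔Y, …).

S(18) → H(7)
D(3) → W(22)
L(11) → O(14)
Z(25) → A(0)
H(7) → S(18)
V(21) → E(4)
Y(24) → B(1)
P(15) → K(10)
S(18) → H(7)
Z(25) → A(0)
U(20) → F(5)
M(12) → N(13)

HWOASEBKHAFN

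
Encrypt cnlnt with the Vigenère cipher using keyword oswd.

qfhqh

Repeat the key across the message: oswdo
c(2)+o(14): 16 → q
n(13)+s(18): 31≡5 → f
l(11)+w(22): 33≡7 → h
n(13)+d(3): 16 → q
t(19)+o(14): 33≡7 → h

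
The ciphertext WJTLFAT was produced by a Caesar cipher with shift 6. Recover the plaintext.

QDNFZUN

W(22): 22−6=16 → Q
J(9): 9−6=3 → D
T(19): 19−6=13 → N
L(11): 11−6=5 → F
F(5): 5−6=-1≡25 → Z
A(0): 0−6=-6≡20 → U
T(19): 19−6=13 → N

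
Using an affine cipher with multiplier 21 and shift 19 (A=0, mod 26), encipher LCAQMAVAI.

L(11): 21·11+19=250≡16 → Q
C(2): 21·2+19=61≡9 → J
A(0): 21·0+19=19 → T
Q(16): 21·16+19=355≡17 → R
M(12): 21·12+19=271≡11 → L
A(0): 21·0+19=19 → T
V(21): 21·21+19=460≡18 → S
A(0): 21·0+19=19 → T
I(8): 21·8+19=187≡5 → F

QJTRLTSTF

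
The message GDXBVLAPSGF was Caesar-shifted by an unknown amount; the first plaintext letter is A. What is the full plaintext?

From the crib: G(6)−A(0)=6, so the shift is 6.
Subtract 6 from each ciphertext letter:
G(6): 6−6=0 → A
D(3): 3−6=-3≡23 → X
X(23): 23−6=17 → R
B(1): 1−6=-5≡21 → V
V(21): 21−6=15 → P
L(11): 11−6=5 → F
A(0): 0−6=-6≡20 → U
P(15): 15−6=9 → J
S(18): 18−6=12 → M
G(6): 6−6=0 → A
F(5): 5−6=-1≡25 → Z

AXRVPFUJMAZ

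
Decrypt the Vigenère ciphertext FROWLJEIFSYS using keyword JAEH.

Repeat the key across the ciphertext: JAEHJAEHJAEH
F(5)−J(9): -4≡22 → W
R(17)−A(0): 17 → R
O(14)−E(4): 10 → K
W(22)−H(7): 15 → P
L(11)−J(9): 2 → C
J(9)−A(0): 9 → J
E(4)−E(4): 0 → A
I(8)−H(7): 1 → B
F(5)−J(9): -4≡22 → W
S(18)−A(0): 18 → S
Y(24)−E(4): 20 → U
S(18)−H(7): 11 → L

WRKPCJABWSUL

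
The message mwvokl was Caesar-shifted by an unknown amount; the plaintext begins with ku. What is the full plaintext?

kutmij

From the crib: m(12)−k(10)=2, so the shift is 2.
Subtract 2 from each ciphertext letter:
m(12): 12−2=10 → k
w(22): 22−2=20 → u
v(21): 21−2=19 → t
o(14): 14−2=12 → m
k(10): 10−2=8 → i
l(11): 11−2=9 → j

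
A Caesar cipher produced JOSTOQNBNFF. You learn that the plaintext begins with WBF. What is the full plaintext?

From the crib: J(9)−W(22)=-13≡13, so the shift is 13.
Subtract 13 from each ciphertext letter:
J(9): 9−13=-4≡22 → W
O(14): 14−13=1 → B
S(18): 18−13=5 → F
T(19): 19−13=6 → G
O(14): 14−13=1 → B
Q(16): 16−13=3 → D
N(13): 13−13=0 → A
B(1): 1−13=-12≡14 → O
N(13): 13−13=0 → A
F(5): 5−13=-8≡18 → S
F(5): 5−13=-8≡18 → S

WBFGBDAOASS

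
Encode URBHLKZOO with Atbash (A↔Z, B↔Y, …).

U(20) → F(5)
R(17) → I(8)
B(1) → Y(24)
H(7) → S(18)
L(11) → O(14)
K(10) → P(15)
Z(25) → A(0)
O(14) → L(11)
O(14) → L(11)

FIYSOPALL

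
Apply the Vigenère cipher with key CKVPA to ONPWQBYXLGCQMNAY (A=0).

Repeat the key across the message: CKVPACKVPACKVPAC
O(14)+C(2): 16 → Q
N(13)+K(10): 23 → X
P(15)+V(21): 36≡10 → K
W(22)+P(15): 37≡11 → L
Q(16)+A(0): 16 → Q
B(1)+C(2): 3 → D
Y(24)+K(10): 34≡8 → I
X(23)+V(21): 44≡18 → S
L(11)+P(15): 26≡0 → A
G(6)+A(0): 6 → G
C(2)+C(2): 4 → E
Q(16)+K(10): 26≡0 → A
M(12)+V(21): 33≡7 → H
N(13)+P(15): 28≡2 → C
A(0)+A(0): 0 → A
Y(24)+C(2): 26≡0 → A

QXKLQDISAGEAHCAA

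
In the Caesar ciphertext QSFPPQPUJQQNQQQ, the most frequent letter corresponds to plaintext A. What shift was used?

The most frequent ciphertext letter is Q (appears 7 times).
Q is position 16; A is position 0.
Shift = 16.

16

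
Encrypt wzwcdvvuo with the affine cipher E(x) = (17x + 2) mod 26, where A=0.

w(22): 17·22+2=376≡12 → m
z(25): 17·25+2=427≡11 → l
w(22): 17·22+2=376≡12 → m
c(2): 17·2+2=36≡10 → k
d(3): 17·3+2=53≡1 → b
v(21): 17·21+2=359≡21 → v
v(21): 17·21+2=359≡21 → v
u(20): 17·20+2=342≡4 → e
o(14): 17·14+2=240≡6 → g

mlmkbvveg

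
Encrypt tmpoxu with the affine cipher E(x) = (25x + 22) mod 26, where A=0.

t(19): 25·19+22=497≡3 → d
m(12): 25·12+22=322≡10 → k
p(15): 25·15+22=397≡7 → h
o(14): 25·14+22=372≡8 → i
x(23): 25·23+22=597≡25 → z
u(20): 25·20+22=522≡2 → c

dkhizc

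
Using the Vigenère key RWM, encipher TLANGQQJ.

Repeat the key across the message: RWMRWMRW
T(19)+R(17): 36≡10 → K
L(11)+W(22): 33≡7 → H
A(0)+M(12): 12 → M
N(13)+R(17): 30≡4 → E
G(6)+W(22): 28≡2 → C
Q(16)+M(12): 28≡2 → C
Q(16)+R(17): 33≡7 → H
J(9)+W(22): 31≡5 → F

KHMECCHF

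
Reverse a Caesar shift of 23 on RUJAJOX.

UXMDMRA

R(17): 17−23=-6≡20 → U
U(20): 20−23=-3≡23 → X
J(9): 9−23=-14≡12 → M
A(0): 0−23=-23≡3 → D
J(9): 9−23=-14≡12 → M
O(14): 14−23=-9≡17 → R
X(23): 23−23=0 → A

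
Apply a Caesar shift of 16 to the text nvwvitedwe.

dlmlyjutmu

n(13): 13+16=29≡3 → d
v(21): 21+16=37≡11 → l
w(22): 22+16=38≡12 → m
v(21): 21+16=37≡11 → l
i(8): 8+16=24 → y
t(19): 19+16=35≡9 → j
e(4): 4+16=20 → u
d(3): 3+16=19 → t
w(22): 22+16=38≡12 → m
e(4): 4+16=20 → u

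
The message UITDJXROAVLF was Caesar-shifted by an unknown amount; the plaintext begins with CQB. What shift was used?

18

From the crib: U(20)−C(2)=18, so the shift is 18.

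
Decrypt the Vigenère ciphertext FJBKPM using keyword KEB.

Repeat the key across the ciphertext: KEBKEB
F(5)−K(10): -5≡21 → V
J(9)−E(4): 5 → F
B(1)−B(1): 0 → A
K(10)−K(10): 0 → A
P(15)−E(4): 11 → L
M(12)−B(1): 11 → L

VFAALL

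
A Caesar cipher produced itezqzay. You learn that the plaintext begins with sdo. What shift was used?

From the crib: i(8)−s(18)=-10≡16, so the shift is 16.

16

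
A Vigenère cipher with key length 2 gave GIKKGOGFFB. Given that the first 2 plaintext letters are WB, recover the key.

KH

Subtract each crib letter from the matching ciphertext letter (mod 26):
G(6)−W(22)=-16≡10 → K
I(8)−B(1)=7 → H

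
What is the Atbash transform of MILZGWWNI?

NROATDDMR

M(12) → N(13)
I(8) → R(17)
L(11) → O(14)
Z(25) → A(0)
G(6) → T(19)
W(22) → D(3)
W(22) → D(3)
N(13) → M(12)
I(8) → R(17)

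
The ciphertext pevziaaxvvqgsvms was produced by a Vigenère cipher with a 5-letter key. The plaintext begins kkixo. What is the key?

funcu

Subtract each crib letter from the matching ciphertext letter (mod 26):
p(15)−k(10)=5 → f
e(4)−k(10)=-6≡20 → u
v(21)−i(8)=13 → n
z(25)−x(23)=2 → c
i(8)−o(14)=-6≡20 → u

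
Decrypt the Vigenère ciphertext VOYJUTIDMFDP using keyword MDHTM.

JLRQIHFWTTRM

Repeat the key across the ciphertext: MDHTMMDHTMMD
V(21)−M(12): 9 → J
O(14)−D(3): 11 → L
Y(24)−H(7): 17 → R
J(9)−T(19): -10≡16 → Q
U(20)−M(12): 8 → I
T(19)−M(12): 7 → H
I(8)−D(3): 5 → F
D(3)−H(7): -4≡22 → W
M(12)−T(19): -7≡19 → T
F(5)−M(12): -7≡19 → T
D(3)−M(12): -9≡17 → R
P(15)−D(3): 12 → M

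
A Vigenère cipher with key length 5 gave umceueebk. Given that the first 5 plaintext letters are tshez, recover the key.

buvav

Subtract each crib letter from the matching ciphertext letter (mod 26):
u(20)−t(19)=1 → b
m(12)−s(18)=-6≡20 → u
c(2)−h(7)=-5≡21 → v
e(4)−e(4)=0 → a
u(20)−z(25)=-5≡21 → v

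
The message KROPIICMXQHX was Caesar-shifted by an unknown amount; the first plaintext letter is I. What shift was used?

From the crib: K(10)−I(8)=2, so the shift is 2.

2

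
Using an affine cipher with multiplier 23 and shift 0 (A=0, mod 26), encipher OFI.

O(14): 23·14+0=322≡10 → K
F(5): 23·5+0=115≡11 → L
I(8): 23·8+0=184≡2 → C

KLC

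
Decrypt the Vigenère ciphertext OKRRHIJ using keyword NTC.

BRPEOGW

Repeat the key across the ciphertext: NTCNTCN
O(14)−N(13): 1 → B
K(10)−T(19): -9≡17 → R
R(17)−C(2): 15 → P
R(17)−N(13): 4 → E
H(7)−T(19): -12≡14 → O
I(8)−C(2): 6 → G
J(9)−N(13): -4≡22 → W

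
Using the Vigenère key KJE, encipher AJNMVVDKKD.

Repeat the key across the message: KJEKJEKJEK
A(0)+K(10): 10 → K
J(9)+J(9): 18 → S
N(13)+E(4): 17 → R
M(12)+K(10): 22 → W
V(21)+J(9): 30≡4 → E
V(21)+E(4): 25 → Z
D(3)+K(10): 13 → N
K(10)+J(9): 19 → T
K(10)+E(4): 14 → O
D(3)+K(10): 13 → N

KSRWEZNTON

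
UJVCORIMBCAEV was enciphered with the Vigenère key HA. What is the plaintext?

Repeat the key across the ciphertext: HAHAHAHAHAHAH
U(20)−H(7): 13 → N
J(9)−A(0): 9 → J
V(21)−H(7): 14 → O
C(2)−A(0): 2 → C
O(14)−H(7): 7 → H
R(17)−A(0): 17 → R
I(8)−H(7): 1 → B
M(12)−A(0): 12 → M
B(1)−H(7): -6≡20 → U
C(2)−A(0): 2 → C
A(0)−H(7): -7≡19 → T
E(4)−A(0): 4 → E
V(21)−H(7): 14 → O

NJOCHRBMUCTEO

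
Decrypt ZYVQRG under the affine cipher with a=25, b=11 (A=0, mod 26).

The inverse of 25 mod 26 is 25, since 25·25=625≡1. Apply D(y)=25·(y−11) mod 26:
Z(25): 25·(25−11)=350≡12 → M
Y(24): 25·(24−11)=325≡13 → N
V(21): 25·(21−11)=250≡16 → Q
Q(16): 25·(16−11)=125≡21 → V
R(17): 25·(17−11)=150≡20 → U
G(6): 25·(6−11)=-125≡5 → F

MNQVUF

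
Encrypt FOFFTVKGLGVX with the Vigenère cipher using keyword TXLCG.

YLQHZOHRNMOU

Repeat the key across the message: TXLCGTXLCGTX
F(5)+T(19): 24 → Y
O(14)+X(23): 37≡11 → L
F(5)+L(11): 16 → Q
F(5)+C(2): 7 → H
T(19)+G(6): 25 → Z
V(21)+T(19): 40≡14 → O
K(10)+X(23): 33≡7 → H
G(6)+L(11): 17 → R
L(11)+C(2): 13 → N
G(6)+G(6): 12 → M
V(21)+T(19): 40≡14 → O
X(23)+X(23): 46≡20 → U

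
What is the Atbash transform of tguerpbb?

gtfvikyy

t(19) → g(6)
g(6) → t(19)
u(20) → f(5)
e(4) → v(21)
r(17) → i(8)
p(15) → k(10)
b(1) → y(24)
b(1) → y(24)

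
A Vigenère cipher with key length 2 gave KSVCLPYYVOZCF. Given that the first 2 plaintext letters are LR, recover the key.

ZB

Subtract each crib letter from the matching ciphertext letter (mod 26):
K(10)−L(11)=-1≡25 → Z
S(18)−R(17)=1 → B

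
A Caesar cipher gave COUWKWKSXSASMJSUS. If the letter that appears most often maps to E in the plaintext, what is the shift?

14

The most frequent ciphertext letter is S (appears 5 times).
S is position 18; E is position 4.
Shift = 14.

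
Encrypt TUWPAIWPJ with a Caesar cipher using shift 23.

T(19): 19+23=42≡16 → Q
U(20): 20+23=43≡17 → R
W(22): 22+23=45≡19 → T
P(15): 15+23=38≡12 → M
A(0): 0+23=23 → X
I(8): 8+23=31≡5 → F
W(22): 22+23=45≡19 → T
P(15): 15+23=38≡12 → M
J(9): 9+23=32≡6 → G

QRTMXFTMG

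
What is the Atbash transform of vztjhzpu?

eagqsakf

v(21) → e(4)
z(25) → a(0)
t(19) → g(6)
j(9) → q(16)
h(7) → s(18)
z(25) → a(0)
p(15) → k(10)
u(20) → f(5)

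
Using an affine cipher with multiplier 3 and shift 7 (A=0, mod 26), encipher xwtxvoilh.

yvmysxfoc

x(23): 3·23+7=76≡24 → y
w(22): 3·22+7=73≡21 → v
t(19): 3·19+7=64≡12 → m
x(23): 3·23+7=76≡24 → y
v(21): 3·21+7=70≡18 → s
o(14): 3·14+7=49≡23 → x
i(8): 3·8+7=31≡5 → f
l(11): 3·11+7=40≡14 → o
h(7): 3·7+7=28≡2 → c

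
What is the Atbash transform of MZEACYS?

NAVZXBH

M(12) → N(13)
Z(25) → A(0)
E(4) → V(21)
A(0) → Z(25)
C(2) → X(23)
Y(24) → B(1)
S(18) → H(7)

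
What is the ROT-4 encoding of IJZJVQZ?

I(8): 8+4=12 → M
J(9): 9+4=13 → N
Z(25): 25+4=29≡3 → D
J(9): 9+4=13 → N
V(21): 21+4=25 → Z
Q(16): 16+4=20 → U
Z(25): 25+4=29≡3 → D

MNDNZUD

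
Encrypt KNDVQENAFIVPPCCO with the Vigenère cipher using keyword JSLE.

Repeat the key across the message: JSLEJSLEJSLEJSLE
K(10)+J(9): 19 → T
N(13)+S(18): 31≡5 → F
D(3)+L(11): 14 → O
V(21)+E(4): 25 → Z
Q(16)+J(9): 25 → Z
E(4)+S(18): 22 → W
N(13)+L(11): 24 → Y
A(0)+E(4): 4 → E
F(5)+J(9): 14 → O
I(8)+S(18): 26≡0 → A
V(21)+L(11): 32≡6 → G
P(15)+E(4): 19 → T
P(15)+J(9): 24 → Y
C(2)+S(18): 20 → U
C(2)+L(11): 13 → N
O(14)+E(4): 18 → S

TFOZZWYEOAGTYUNS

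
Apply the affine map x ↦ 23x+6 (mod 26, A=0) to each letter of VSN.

V(21): 23·21+6=489≡21 → V
S(18): 23·18+6=420≡4 → E
N(13): 23·13+6=305≡19 → T

VET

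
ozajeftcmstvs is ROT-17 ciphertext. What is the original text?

o(14): 14−17=-3≡23 → x
z(25): 25−17=8 → i
a(0): 0−17=-17≡9 → j
j(9): 9−17=-8≡18 → s
e(4): 4−17=-13≡13 → n
f(5): 5−17=-12≡14 → o
t(19): 19−17=2 → c
c(2): 2−17=-15≡11 → l
m(12): 12−17=-5≡21 → v
s(18): 18−17=1 → b
t(19): 19−17=2 → c
v(21): 21−17=4 → e
s(18): 18−17=1 → b

xijsnoclvbceb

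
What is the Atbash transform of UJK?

FQP

U(20) → F(5)
J(9) → Q(16)
K(10) → P(15)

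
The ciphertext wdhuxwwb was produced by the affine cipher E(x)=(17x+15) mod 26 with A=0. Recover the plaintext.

The inverse of 17 mod 26 is 23, since 17·23=391≡1. Apply D(y)=23·(y−15) mod 26:
w(22): 23·(22−15)=161≡5 → f
d(3): 23·(3−15)=-276≡10 → k
h(7): 23·(7−15)=-184≡24 → y
u(20): 23·(20−15)=115≡11 → l
x(23): 23·(23−15)=184≡2 → c
w(22): 23·(22−15)=161≡5 → f
w(22): 23·(22−15)=161≡5 → f
b(1): 23·(1−15)=-322≡16 → q

fkylcffq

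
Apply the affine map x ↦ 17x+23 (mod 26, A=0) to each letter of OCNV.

BFKQ

O(14): 17·14+23=261≡1 → B
C(2): 17·2+23=57≡5 → F
N(13): 17·13+23=244≡10 → K
V(21): 17·21+23=380≡16 → Q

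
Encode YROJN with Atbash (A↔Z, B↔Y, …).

BILQM

Y(24) → B(1)
R(17) → I(8)
O(14) → L(11)
J(9) → Q(16)
N(13) → M(12)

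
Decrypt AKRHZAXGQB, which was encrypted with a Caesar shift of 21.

A(0): 0−21=-21≡5 → F
K(10): 10−21=-11≡15 → P
R(17): 17−21=-4≡22 → W
H(7): 7−21=-14≡12 → M
Z(25): 25−21=4 → E
A(0): 0−21=-21≡5 → F
X(23): 23−21=2 → C
G(6): 6−21=-15≡11 → L
Q(16): 16−21=-5≡21 → V
B(1): 1−21=-20≡6 → G

FPWMEFCLVG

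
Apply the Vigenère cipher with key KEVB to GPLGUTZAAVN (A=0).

Repeat the key across the message: KEVBKEVBKEV
G(6)+K(10): 16 → Q
P(15)+E(4): 19 → T
L(11)+V(21): 32≡6 → G
G(6)+B(1): 7 → H
U(20)+K(10): 30≡4 → E
T(19)+E(4): 23 → X
Z(25)+V(21): 46≡20 → U
A(0)+B(1): 1 → B
A(0)+K(10): 10 → K
V(21)+E(4): 25 → Z
N(13)+V(21): 34≡8 → I

QTGHEXUBKZI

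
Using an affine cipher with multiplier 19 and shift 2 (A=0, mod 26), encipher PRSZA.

BNGJC

P(15): 19·15+2=287≡1 → B
R(17): 19·17+2=325≡13 → N
S(18): 19·18+2=344≡6 → G
Z(25): 19·25+2=477≡9 → J
A(0): 19·0+2=2 → C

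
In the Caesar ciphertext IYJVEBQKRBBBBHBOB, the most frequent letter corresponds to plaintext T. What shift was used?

The most frequent ciphertext letter is B (appears 7 times).
B is position 1; T is position 19.
Shift = -18≡8.

8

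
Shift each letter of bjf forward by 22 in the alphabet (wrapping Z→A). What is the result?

xfb

b(1): 1+22=23 → x
j(9): 9+22=31≡5 → f
f(5): 5+22=27≡1 → b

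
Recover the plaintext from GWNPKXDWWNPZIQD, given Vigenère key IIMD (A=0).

Repeat the key across the ciphertext: IIMDIIMDIIMDIIM
G(6)−I(8): -2≡24 → Y
W(22)−I(8): 14 → O
N(13)−M(12): 1 → B
P(15)−D(3): 12 → M
K(10)−I(8): 2 → C
X(23)−I(8): 15 → P
D(3)−M(12): -9≡17 → R
W(22)−D(3): 19 → T
W(22)−I(8): 14 → O
N(13)−I(8): 5 → F
P(15)−M(12): 3 → D
Z(25)−D(3): 22 → W
I(8)−I(8): 0 → A
Q(16)−I(8): 8 → I
D(3)−M(12): -9≡17 → R

YOBMCPRTOFDWAIR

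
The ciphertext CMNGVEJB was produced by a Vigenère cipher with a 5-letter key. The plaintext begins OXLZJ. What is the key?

OPCHM

Subtract each crib letter from the matching ciphertext letter (mod 26):
C(2)−O(14)=-12≡14 → O
M(12)−X(23)=-11≡15 → P
N(13)−L(11)=2 → C
G(6)−Z(25)=-19≡7 → H
V(21)−J(9)=12 → M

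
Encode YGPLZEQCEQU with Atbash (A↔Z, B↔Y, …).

Y(24) → B(1)
G(6) → T(19)
P(15) → K(10)
L(11) → O(14)
Z(25) → A(0)
E(4) → V(21)
Q(16) → J(9)
C(2) → X(23)
E(4) → V(21)
Q(16) → J(9)
U(20) → F(5)

BTKOAVJXVJF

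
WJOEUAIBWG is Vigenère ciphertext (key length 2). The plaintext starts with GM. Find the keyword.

QX

Subtract each crib letter from the matching ciphertext letter (mod 26):
W(22)−G(6)=16 → Q
J(9)−M(12)=-3≡23 → X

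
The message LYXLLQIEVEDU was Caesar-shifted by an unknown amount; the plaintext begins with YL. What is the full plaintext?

From the crib: L(11)−Y(24)=-13≡13, so the shift is 13.
Subtract 13 from each ciphertext letter:
L(11): 11−13=-2≡24 → Y
Y(24): 24−13=11 → L
X(23): 23−13=10 → K
L(11): 11−13=-2≡24 → Y
L(11): 11−13=-2≡24 → Y
Q(16): 16−13=3 → D
I(8): 8−13=-5≡21 → V
E(4): 4−13=-9≡17 → R
V(21): 21−13=8 → I
E(4): 4−13=-9≡17 → R
D(3): 3−13=-10≡16 → Q
U(20): 20−13=7 → H

YLKYYDVRIRQH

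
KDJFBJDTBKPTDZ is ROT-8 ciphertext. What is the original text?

K(10): 10−8=2 → C
D(3): 3−8=-5≡21 → V
J(9): 9−8=1 → B
F(5): 5−8=-3≡23 → X
B(1): 1−8=-7≡19 → T
J(9): 9−8=1 → B
D(3): 3−8=-5≡21 → V
T(19): 19−8=11 → L
B(1): 1−8=-7≡19 → T
K(10): 10−8=2 → C
P(15): 15−8=7 → H
T(19): 19−8=11 → L
D(3): 3−8=-5≡21 → V
Z(25): 25−8=17 → R

CVBXTBVLTCHLVR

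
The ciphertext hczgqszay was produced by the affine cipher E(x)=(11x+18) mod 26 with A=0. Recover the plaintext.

zidgoadwk

The inverse of 11 mod 26 is 19, since 11·19=209≡1. Apply D(y)=19·(y−18) mod 26:
h(7): 19·(7−18)=-209≡25 → z
c(2): 19·(2−18)=-304≡8 → i
z(25): 19·(25−18)=133≡3 → d
g(6): 19·(6−18)=-228≡6 → g
q(16): 19·(16−18)=-38≡14 → o
s(18): 19·(18−18)=0 → a
z(25): 19·(25−18)=133≡3 → d
a(0): 19·(0−18)=-342≡22 → w
y(24): 19·(24−18)=114≡10 → k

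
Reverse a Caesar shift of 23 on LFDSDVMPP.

L(11): 11−23=-12≡14 → O
F(5): 5−23=-18≡8 → I
D(3): 3−23=-20≡6 → G
S(18): 18−23=-5≡21 → V
D(3): 3−23=-20≡6 → G
V(21): 21−23=-2≡24 → Y
M(12): 12−23=-11≡15 → P
P(15): 15−23=-8≡18 → S
P(15): 15−23=-8≡18 → S

OIGVGYPSS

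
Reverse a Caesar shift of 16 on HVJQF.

H(7): 7−16=-9≡17 → R
V(21): 21−16=5 → F
J(9): 9−16=-7≡19 → T
Q(16): 16−16=0 → A
F(5): 5−16=-11≡15 → P

RFTAP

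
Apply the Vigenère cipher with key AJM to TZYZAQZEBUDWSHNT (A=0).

TIKZJCZNNUMISQZT

Repeat the key across the message: AJMAJMAJMAJMAJMA
T(19)+A(0): 19 → T
Z(25)+J(9): 34≡8 → I
Y(24)+M(12): 36≡10 → K
Z(25)+A(0): 25 → Z
A(0)+J(9): 9 → J
Q(16)+M(12): 28≡2 → C
Z(25)+A(0): 25 → Z
E(4)+J(9): 13 → N
B(1)+M(12): 13 → N
U(20)+A(0): 20 → U
D(3)+J(9): 12 → M
W(22)+M(12): 34≡8 → I
S(18)+A(0): 18 → S
H(7)+J(9): 16 → Q
N(13)+M(12): 25 → Z
T(19)+A(0): 19 → T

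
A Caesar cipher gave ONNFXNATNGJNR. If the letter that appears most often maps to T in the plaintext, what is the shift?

The most frequent ciphertext letter is N (appears 5 times).
N is position 13; T is position 19.
Shift = -6≡20.

20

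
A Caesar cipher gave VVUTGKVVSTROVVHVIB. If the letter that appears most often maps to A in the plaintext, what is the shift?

21

The most frequent ciphertext letter is V (appears 7 times).
V is position 21; A is position 0.
Shift = 21.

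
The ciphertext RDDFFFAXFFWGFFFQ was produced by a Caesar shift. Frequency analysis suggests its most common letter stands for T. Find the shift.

12

The most frequent ciphertext letter is F (appears 8 times).
F is position 5; T is position 19.
Shift = -14≡12.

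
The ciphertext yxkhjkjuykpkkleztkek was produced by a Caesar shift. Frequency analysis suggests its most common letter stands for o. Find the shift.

22

The most frequent ciphertext letter is k (appears 7 times).
k is position 10; o is position 14.
Shift = -4≡22.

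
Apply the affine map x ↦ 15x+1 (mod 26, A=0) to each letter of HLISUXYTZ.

CKRLPIXAM

H(7): 15·7+1=106≡2 → C
L(11): 15·11+1=166≡10 → K
I(8): 15·8+1=121≡17 → R
S(18): 15·18+1=271≡11 → L
U(20): 15·20+1=301≡15 → P
X(23): 15·23+1=346≡8 → I
Y(24): 15·24+1=361≡23 → X
T(19): 15·19+1=286≡0 → A
Z(25): 15·25+1=376≡12 → M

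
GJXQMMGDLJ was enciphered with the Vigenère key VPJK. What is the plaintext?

Repeat the key across the ciphertext: VPJKVPJKVP
G(6)−V(21): -15≡11 → L
J(9)−P(15): -6≡20 → U
X(23)−J(9): 14 → O
Q(16)−K(10): 6 → G
M(12)−V(21): -9≡17 → R
M(12)−P(15): -3≡23 → X
G(6)−J(9): -3≡23 → X
D(3)−K(10): -7≡19 → T
L(11)−V(21): -10≡16 → Q
J(9)−P(15): -6≡20 → U

LUOGRXXTQU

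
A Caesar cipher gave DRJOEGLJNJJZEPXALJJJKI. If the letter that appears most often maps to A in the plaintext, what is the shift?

The most frequent ciphertext letter is J (appears 7 times).
J is position 9; A is position 0.
Shift = 9.

9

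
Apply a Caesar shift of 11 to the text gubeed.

g(6): 6+11=17 → r
u(20): 20+11=31≡5 → f
b(1): 1+11=12 → m
e(4): 4+11=15 → p
e(4): 4+11=15 → p
d(3): 3+11=14 → o

rfmppo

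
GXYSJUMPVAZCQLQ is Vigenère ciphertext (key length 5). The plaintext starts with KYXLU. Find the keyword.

WZBHP

Subtract each crib letter from the matching ciphertext letter (mod 26):
G(6)−K(10)=-4≡22 → W
X(23)−Y(24)=-1≡25 → Z
Y(24)−X(23)=1 → B
S(18)−L(11)=7 → H
J(9)−U(20)=-11≡15 → P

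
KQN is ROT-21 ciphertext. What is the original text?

K(10): 10−21=-11≡15 → P
Q(16): 16−21=-5≡21 → V
N(13): 13−21=-8≡18 → S

PVS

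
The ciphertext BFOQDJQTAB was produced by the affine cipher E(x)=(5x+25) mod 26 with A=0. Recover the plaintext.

The inverse of 5 mod 26 is 21, since 5·21=105≡1. Apply D(y)=21·(y−25) mod 26:
B(1): 21·(1−25)=-504≡16 → Q
F(5): 21·(5−25)=-420≡22 → W
O(14): 21·(14−25)=-231≡3 → D
Q(16): 21·(16−25)=-189≡19 → T
D(3): 21·(3−25)=-462≡6 → G
J(9): 21·(9−25)=-336≡2 → C
Q(16): 21·(16−25)=-189≡19 → T
T(19): 21·(19−25)=-126≡4 → E
A(0): 21·(0−25)=-525≡21 → V
B(1): 21·(1−25)=-504≡16 → Q

QWDTGCTEVQ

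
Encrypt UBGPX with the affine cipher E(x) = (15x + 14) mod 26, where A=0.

U(20): 15·20+14=314≡2 → C
B(1): 15·1+14=29≡3 → D
G(6): 15·6+14=104≡0 → A
P(15): 15·15+14=239≡5 → F
X(23): 15·23+14=359≡21 → V

CDAFV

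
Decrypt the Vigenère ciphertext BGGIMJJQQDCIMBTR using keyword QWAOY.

Repeat the key across the ciphertext: QWAOYQWAOYQWAOYQ
B(1)−Q(16): -15≡11 → L
G(6)−W(22): -16≡10 → K
G(6)−A(0): 6 → G
I(8)−O(14): -6≡20 → U
M(12)−Y(24): -12≡14 → O
J(9)−Q(16): -7≡19 → T
J(9)−W(22): -13≡13 → N
Q(16)−A(0): 16 → Q
Q(16)−O(14): 2 → C
D(3)−Y(24): -21≡5 → F
C(2)−Q(16): -14≡12 → M
I(8)−W(22): -14≡12 → M
M(12)−A(0): 12 → M
B(1)−O(14): -13≡13 → N
T(19)−Y(24): -5≡21 → V
R(17)−Q(16): 1 → B

LKGUOTNQCFMMMNVB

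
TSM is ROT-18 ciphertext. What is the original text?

T(19): 19−18=1 → B
S(18): 18−18=0 → A
M(12): 12−18=-6≡20 → U

BAU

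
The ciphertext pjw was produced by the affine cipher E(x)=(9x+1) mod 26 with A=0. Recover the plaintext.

qyl

The inverse of 9 mod 26 is 3, since 9·3=27≡1. Apply D(y)=3·(y−1) mod 26:
p(15): 3·(15−1)=42≡16 → q
j(9): 3·(9−1)=24 → y
w(22): 3·(22−1)=63≡11 → l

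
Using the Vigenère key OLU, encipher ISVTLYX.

WDPHWSL

Repeat the key across the message: OLUOLUO
I(8)+O(14): 22 → W
S(18)+L(11): 29≡3 → D
V(21)+U(20): 41≡15 → P
T(19)+O(14): 33≡7 → H
L(11)+L(11): 22 → W
Y(24)+U(20): 44≡18 → S
X(23)+O(14): 37≡11 → L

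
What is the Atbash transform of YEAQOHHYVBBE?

BVZJLSSBEYYV

Y(24) → B(1)
E(4) → V(21)
A(0) → Z(25)
Q(16) → J(9)
O(14) → L(11)
H(7) → S(18)
H(7) → S(18)
Y(24) → B(1)
V(21) → E(4)
B(1) → Y(24)
B(1) → Y(24)
E(4) → V(21)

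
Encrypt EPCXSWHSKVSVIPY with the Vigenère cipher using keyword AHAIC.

Repeat the key across the message: AHAICAHAICAHAIC
E(4)+A(0): 4 → E
P(15)+H(7): 22 → W
C(2)+A(0): 2 → C
X(23)+I(8): 31≡5 → F
S(18)+C(2): 20 → U
W(22)+A(0): 22 → W
H(7)+H(7): 14 → O
S(18)+A(0): 18 → S
K(10)+I(8): 18 → S
V(21)+C(2): 23 → X
S(18)+A(0): 18 → S
V(21)+H(7): 28≡2 → C
I(8)+A(0): 8 → I
P(15)+I(8): 23 → X
Y(24)+C(2): 26≡0 → A

EWCFUWOSSXSCIXA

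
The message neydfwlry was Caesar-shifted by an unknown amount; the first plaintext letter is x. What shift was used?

From the crib: n(13)−x(23)=-10≡16, so the shift is 16.

16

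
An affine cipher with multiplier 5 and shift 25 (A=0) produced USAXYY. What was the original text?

The inverse of 5 mod 26 is 21, since 5·21=105≡1. Apply D(y)=21·(y−25) mod 26:
U(20): 21·(20−25)=-105≡25 → Z
S(18): 21·(18−25)=-147≡9 → J
A(0): 21·(0−25)=-525≡21 → V
X(23): 21·(23−25)=-42≡10 → K
Y(24): 21·(24−25)=-21≡5 → F
Y(24): 21·(24−25)=-21≡5 → F

ZJVKFF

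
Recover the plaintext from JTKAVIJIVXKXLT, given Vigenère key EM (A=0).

Repeat the key across the ciphertext: EMEMEMEMEMEMEM
J(9)−E(4): 5 → F
T(19)−M(12): 7 → H
K(10)−E(4): 6 → G
A(0)−M(12): -12≡14 → O
V(21)−E(4): 17 → R
I(8)−M(12): -4≡22 → W
J(9)−E(4): 5 → F
I(8)−M(12): -4≡22 → W
V(21)−E(4): 17 → R
X(23)−M(12): 11 → L
K(10)−E(4): 6 → G
X(23)−M(12): 11 → L
L(11)−E(4): 7 → H
T(19)−M(12): 7 → H

FHGORWFWRLGLHH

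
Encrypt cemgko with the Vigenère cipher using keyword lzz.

Repeat the key across the message: lzzlzz
c(2)+l(11): 13 → n
e(4)+z(25): 29≡3 → d
m(12)+z(25): 37≡11 → l
g(6)+l(11): 17 → r
k(10)+z(25): 35≡9 → j
o(14)+z(25): 39≡13 → n

ndlrjn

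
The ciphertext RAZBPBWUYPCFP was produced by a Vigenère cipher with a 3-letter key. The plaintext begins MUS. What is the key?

Subtract each crib letter from the matching ciphertext letter (mod 26):
R(17)−M(12)=5 → F
A(0)−U(20)=-20≡6 → G
Z(25)−S(18)=7 → H

FGH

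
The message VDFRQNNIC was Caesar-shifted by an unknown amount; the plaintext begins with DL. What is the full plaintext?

DLNZYVVQK

From the crib: V(21)−D(3)=18, so the shift is 18.
Subtract 18 from each ciphertext letter:
V(21): 21−18=3 → D
D(3): 3−18=-15≡11 → L
F(5): 5−18=-13≡13 → N
R(17): 17−18=-1≡25 → Z
Q(16): 16−18=-2≡24 → Y
N(13): 13−18=-5≡21 → V
N(13): 13−18=-5≡21 → V
I(8): 8−18=-10≡16 → Q
C(2): 2−18=-16≡10 → K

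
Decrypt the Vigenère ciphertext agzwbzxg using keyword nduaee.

Repeat the key across the ciphertext: nduaeend
a(0)−n(13): -13≡13 → n
g(6)−d(3): 3 → d
z(25)−u(20): 5 → f
w(22)−a(0): 22 → w
b(1)−e(4): -3≡23 → x
z(25)−e(4): 21 → v
x(23)−n(13): 10 → k
g(6)−d(3): 3 → d

ndfwxvkd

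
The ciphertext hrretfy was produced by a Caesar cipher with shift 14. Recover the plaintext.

tddqfrk

h(7): 7−14=-7≡19 → t
r(17): 17−14=3 → d
r(17): 17−14=3 → d
e(4): 4−14=-10≡16 → q
t(19): 19−14=5 → f
f(5): 5−14=-9≡17 → r
y(24): 24−14=10 → k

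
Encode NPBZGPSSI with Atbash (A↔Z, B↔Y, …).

N(13) → M(12)
P(15) → K(10)
B(1) → Y(24)
Z(25) → A(0)
G(6) → T(19)
P(15) → K(10)
S(18) → H(7)
S(18) → H(7)
I(8) → R(17)

MKYATKHHR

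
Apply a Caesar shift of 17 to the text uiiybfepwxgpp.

u(20): 20+17=37≡11 → l
i(8): 8+17=25 → z
i(8): 8+17=25 → z
y(24): 24+17=41≡15 → p
b(1): 1+17=18 → s
f(5): 5+17=22 → w
e(4): 4+17=21 → v
p(15): 15+17=32≡6 → g
w(22): 22+17=39≡13 → n
x(23): 23+17=40≡14 → o
g(6): 6+17=23 → x
p(15): 15+17=32≡6 → g
p(15): 15+17=32≡6 → g

lzzpswvgnoxgg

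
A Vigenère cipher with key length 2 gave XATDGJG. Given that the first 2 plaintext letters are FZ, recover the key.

SB

Subtract each crib letter from the matching ciphertext letter (mod 26):
X(23)−F(5)=18 → S
A(0)−Z(25)=-25≡1 → B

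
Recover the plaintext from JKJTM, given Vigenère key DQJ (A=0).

GUAQW

Repeat the key across the ciphertext: DQJDQ
J(9)−D(3): 6 → G
K(10)−Q(16): -6≡20 → U
J(9)−J(9): 0 → A
T(19)−D(3): 16 → Q
M(12)−Q(16): -4≡22 → W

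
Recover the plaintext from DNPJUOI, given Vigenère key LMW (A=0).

SBTYISX

Repeat the key across the ciphertext: LMWLMWL
D(3)−L(11): -8≡18 → S
N(13)−M(12): 1 → B
P(15)−W(22): -7≡19 → T
J(9)−L(11): -2≡24 → Y
U(20)−M(12): 8 → I
O(14)−W(22): -8≡18 → S
I(8)−L(11): -3≡23 → X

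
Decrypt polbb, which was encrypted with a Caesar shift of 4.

lkhxx

p(15): 15−4=11 → l
o(14): 14−4=10 → k
l(11): 11−4=7 → h
b(1): 1−4=-3≡23 → x
b(1): 1−4=-3≡23 → x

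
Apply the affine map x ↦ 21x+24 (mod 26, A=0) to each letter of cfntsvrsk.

c(2): 21·2+24=66≡14 → o
f(5): 21·5+24=129≡25 → z
n(13): 21·13+24=297≡11 → l
t(19): 21·19+24=423≡7 → h
s(18): 21·18+24=402≡12 → m
v(21): 21·21+24=465≡23 → x
r(17): 21·17+24=381≡17 → r
s(18): 21·18+24=402≡12 → m
k(10): 21·10+24=234≡0 → a

ozlhmxrma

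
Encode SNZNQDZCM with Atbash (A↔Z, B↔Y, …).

S(18) → H(7)
N(13) → M(12)
Z(25) → A(0)
N(13) → M(12)
Q(16) → J(9)
D(3) → W(22)
Z(25) → A(0)
C(2) → X(23)
M(12) → N(13)

HMAMJWAXN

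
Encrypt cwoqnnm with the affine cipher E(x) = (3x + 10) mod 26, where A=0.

c(2): 3·2+10=16 → q
w(22): 3·22+10=76≡24 → y
o(14): 3·14+10=52≡0 → a
q(16): 3·16+10=58≡6 → g
n(13): 3·13+10=49≡23 → x
n(13): 3·13+10=49≡23 → x
m(12): 3·12+10=46≡20 → u

qyagxxu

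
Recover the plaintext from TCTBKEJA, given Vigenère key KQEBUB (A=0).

JMPAQDZK

Repeat the key across the ciphertext: KQEBUBKQ
T(19)−K(10): 9 → J
C(2)−Q(16): -14≡12 → M
T(19)−E(4): 15 → P
B(1)−B(1): 0 → A
K(10)−U(20): -10≡16 → Q
E(4)−B(1): 3 → D
J(9)−K(10): -1≡25 → Z
A(0)−Q(16): -16≡10 → K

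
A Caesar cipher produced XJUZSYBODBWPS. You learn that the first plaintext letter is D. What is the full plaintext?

From the crib: X(23)−D(3)=20, so the shift is 20.
Subtract 20 from each ciphertext letter:
X(23): 23−20=3 → D
J(9): 9−20=-11≡15 → P
U(20): 20−20=0 → A
Z(25): 25−20=5 → F
S(18): 18−20=-2≡24 → Y
Y(24): 24−20=4 → E
B(1): 1−20=-19≡7 → H
O(14): 14−20=-6≡20 → U
D(3): 3−20=-17≡9 → J
B(1): 1−20=-19≡7 → H
W(22): 22−20=2 → C
P(15): 15−20=-5≡21 → V
S(18): 18−20=-2≡24 → Y

DPAFYEHUJHCVY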